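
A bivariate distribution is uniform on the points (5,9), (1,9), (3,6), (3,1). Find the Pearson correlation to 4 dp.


Cov(X,Y) = 0.0000, Var(X) = 2.0000, Var(Y) = 10.6875
rho = Cov/(sqrt(VarX)*sqrt(VarY)) = 0.0000

0.0000


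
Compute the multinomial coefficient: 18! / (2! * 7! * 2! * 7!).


18! = 6402373705728000
Denominator: 2!=2 * 7!=5040 * 2!=2 * 7!=5040
Coefficient = 6402373705728000 / 101606400 = 63011520

63011520


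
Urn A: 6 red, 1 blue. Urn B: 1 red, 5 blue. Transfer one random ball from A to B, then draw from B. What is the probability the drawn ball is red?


P(transfer red) = 6/7; P(transfer blue) = 1/7
If red transferred: Urn II has 2 red of 7, so P(red|red moved) = 2/7
If blue transferred: Urn II has 1 red of 7, so P(red|blue moved) = 1/7
By total probability: P(red) = 6/7*2/7 + 1/7*1/7 = 13/49

13/49


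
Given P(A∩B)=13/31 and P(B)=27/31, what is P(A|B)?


P(A|B) = P(A∩B)/P(B) = (13/31)/(27/31) = 13/27

13/27


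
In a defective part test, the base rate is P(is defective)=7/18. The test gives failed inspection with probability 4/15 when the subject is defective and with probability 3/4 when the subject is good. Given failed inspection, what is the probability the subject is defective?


P(A) = P(A|B)P(B) + P(A|B')P(B') = 4/15*7/18 + 3/4*11/18 = 607/1080
P(B|A) = P(A|B)P(B)/P(A) = (14/135)/(607/1080) = 112/607

112/607


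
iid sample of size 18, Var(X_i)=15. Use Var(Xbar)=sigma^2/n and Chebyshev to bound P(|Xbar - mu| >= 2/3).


Var(Xbar) = Var(X)/n = 15/18
Chebyshev: P(|Xbar-mu| >= 2/3) <= Var(Xbar)/(2/3)^2 = (5/6)/(4/9) = 15/8
Bound exceeds 1, so trivial bound: 1

1


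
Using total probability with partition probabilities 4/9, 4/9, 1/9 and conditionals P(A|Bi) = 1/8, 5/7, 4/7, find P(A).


P(A) = P(A|B1)P(B1) + P(A|B2)P(B2) + P(A|B3)P(B3)
= 1/8*4/9 + 5/7*4/9 + 4/7*1/9
= 1/18 + 20/63 + 4/63 = 55/126

55/126


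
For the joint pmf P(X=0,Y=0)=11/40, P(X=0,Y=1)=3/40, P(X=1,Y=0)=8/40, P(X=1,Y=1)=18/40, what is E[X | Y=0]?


P(Y=0) = 19/40
E[X|Y=0] = (0*11 + 1*8)/19 = 8/19

8/19


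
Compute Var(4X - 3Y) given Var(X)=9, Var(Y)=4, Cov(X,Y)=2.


Var(4X - 3Y) = 4^2*Var(X) + (-3)^2*Var(Y) + 2*4*(-3)*Cov(X,Y)
= 16*9 + 9*4 - 24*2
= 144 + 36 - 48 = 132

132


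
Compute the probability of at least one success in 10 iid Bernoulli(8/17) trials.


P(at least one) = 1 - P(none)
P(none) = (1 - 8/17)^10 = (9/17)^10 = 3486784401/2015993900449
P(at least one) = 1 - 3486784401/2015993900449 = 2012507116048/2015993900449

2012507116048/2015993900449


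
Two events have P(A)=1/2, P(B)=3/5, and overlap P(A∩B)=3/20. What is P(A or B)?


P(A∪B) = P(A) + P(B) - P(A∩B)
= 1/2 + 3/5 - 3/20 = 19/20

19/20


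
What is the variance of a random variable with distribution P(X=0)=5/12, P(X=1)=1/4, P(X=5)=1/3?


E[X] = 23/12, E[X^2] = 103/12
Var(X) = E[X^2] - (E[X])^2 = 103/12 - (23/12)^2 = 707/144

707/144


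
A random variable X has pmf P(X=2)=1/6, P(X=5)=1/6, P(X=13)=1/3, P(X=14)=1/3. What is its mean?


E[X] = sum(x * P(x))
= 2*1/6 + 5*1/6 + 13*1/3 + 14*1/3
= 61/6

61/6


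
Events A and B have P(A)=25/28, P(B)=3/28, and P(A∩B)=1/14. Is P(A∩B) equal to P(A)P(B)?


P(A)*P(B) = 25/28*3/28 = 75/784
P(A∩B) = 1/14 != 75/784, so not independent

No, A and B are not independent


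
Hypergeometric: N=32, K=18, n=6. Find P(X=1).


P(X=1) = C(18,1)*C(14,5) / C(32,6)
= 18*2002 / 906192
= 36036/906192 = 143/3596

143/3596


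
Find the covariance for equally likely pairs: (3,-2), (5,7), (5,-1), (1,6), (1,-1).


E[X]=3, E[Y]=9/5, E[XY]=29/5
Cov(X,Y) = E[XY] - E[X]E[Y] = 29/5 - 3*9/5 = 2/5

2/5


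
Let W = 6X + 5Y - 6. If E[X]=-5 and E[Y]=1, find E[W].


E[6X + 5Y - 6] = 6*E[X] + 5*E[Y] - 6
= (6)*(-5) + (5)*(1) + (-6)
= -30 + 5 - 6 = -31

-31


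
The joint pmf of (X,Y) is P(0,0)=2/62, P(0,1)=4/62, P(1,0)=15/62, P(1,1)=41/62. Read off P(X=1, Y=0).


Read from table: P(X=1, Y=0) = 15/62

15/62


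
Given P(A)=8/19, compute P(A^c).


P(A') = 1 - P(A) = 1 - 8/19 = 11/19

11/19


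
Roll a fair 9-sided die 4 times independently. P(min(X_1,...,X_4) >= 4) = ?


P(min >= 4) = P(all X_i >= 4) = (P(X_1 >= 4))^4
= (6/9)^4 = (2/3)^4 = 16/81

16/81


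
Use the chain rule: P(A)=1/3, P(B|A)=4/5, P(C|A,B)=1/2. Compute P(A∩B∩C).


P(A∩B∩C) = P(A) * P(B|A) * P(C|A∩B)
= 1/3 * 4/5 * 1/2
= 4/15 * 1/2 = 2/15

2/15


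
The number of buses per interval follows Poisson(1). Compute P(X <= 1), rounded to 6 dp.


P(X<=1) = e^(-1)*1^0/0! + e^(-1)*1^1/1!
≈ 0.3678794412 + 0.3678794412
= 0.7357588824
≈ 0.735759

0.735759


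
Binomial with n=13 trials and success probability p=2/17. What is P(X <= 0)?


P(X<=0) = P(X=0)
= 1946195068359375/9904578032905937
= 1946195068359375/9904578032905937

1946195068359375/9904578032905937


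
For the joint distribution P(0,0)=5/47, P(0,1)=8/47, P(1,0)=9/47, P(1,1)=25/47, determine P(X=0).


P(X=0) = P(0,0)+P(0,1) = 5/47 + 8/47 = 13/47

13/47


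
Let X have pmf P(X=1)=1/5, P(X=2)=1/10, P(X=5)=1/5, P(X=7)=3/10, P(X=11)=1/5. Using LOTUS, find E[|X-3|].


E[|X-3|] = sum(g(x)*P(x))
= 2*1/5 + 1*1/10 + 2*1/5 + 4*3/10 + 8*1/5
= 37/10

37/10


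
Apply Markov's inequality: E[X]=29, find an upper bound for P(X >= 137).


Markov: P(X >= a) <= E[X]/a
P(X >= 137) <= 29/137

29/137


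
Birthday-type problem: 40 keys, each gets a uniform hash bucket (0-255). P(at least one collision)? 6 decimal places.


P(all different) = prod((256-i)/256 for i=0..39) = 0.040078
P(at least one match) = 1 - 0.040078 = 0.959922

0.959922


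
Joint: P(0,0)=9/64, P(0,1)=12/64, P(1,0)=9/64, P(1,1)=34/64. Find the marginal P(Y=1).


P(Y=1) = P(0,1)+P(1,1) = 12/64 + 34/64 = 46/64 = 23/32

23/32


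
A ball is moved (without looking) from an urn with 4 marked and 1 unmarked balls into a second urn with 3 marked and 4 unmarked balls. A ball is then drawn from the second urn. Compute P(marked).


P(transfer marked) = 4/5; P(transfer unmarked) = 1/5
If marked transferred: Urn II has 4 marked of 8, so P(marked|marked moved) = 1/2
If unmarked transferred: Urn II has 3 marked of 8, so P(marked|unmarked moved) = 3/8
By total probability: P(marked) = 4/5*1/2 + 1/5*3/8 = 19/40

19/40


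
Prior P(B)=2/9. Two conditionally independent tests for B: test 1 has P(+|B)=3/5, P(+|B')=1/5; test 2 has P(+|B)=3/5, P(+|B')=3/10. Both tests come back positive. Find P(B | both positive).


After test 1: P(+) = 3/5*2/9 + 1/5*7/9 = 13/45
P(B|+) = (2/15)/(13/45) = 6/13
After test 2 (use post1 as new prior): P(+) = 3/5*6/13 + 3/10*7/13 = 57/130
P(B|+,+) = (18/65)/(57/130) = 12/19

12/19


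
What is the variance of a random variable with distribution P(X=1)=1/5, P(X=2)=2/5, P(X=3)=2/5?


E[X] = 11/5, E[X^2] = 27/5
Var(X) = E[X^2] - (E[X])^2 = 27/5 - (11/5)^2 = 14/25

14/25


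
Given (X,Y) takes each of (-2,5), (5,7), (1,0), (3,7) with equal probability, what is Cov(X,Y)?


E[X]=7/4, E[Y]=19/4, E[XY]=23/2
Cov(X,Y) = E[XY] - E[X]E[Y] = 23/2 - 7/4*19/4 = 51/16

51/16


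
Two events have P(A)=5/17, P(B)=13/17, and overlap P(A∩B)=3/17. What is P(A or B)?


P(A∪B) = P(A) + P(B) - P(A∩B)
= 5/17 + 13/17 - 3/17 = 15/17

15/17


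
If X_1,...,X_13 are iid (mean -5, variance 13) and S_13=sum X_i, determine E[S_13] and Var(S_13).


E[S_n] = n*mu = 13*-5 = -65
Var(S_n) = n*sigma^2 = 13*13 = 169

E[S_13]=-65, Var(S_13)=169


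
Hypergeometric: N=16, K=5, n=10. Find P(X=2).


P(X=2) = C(5,2)*C(11,8) / C(16,10)
= 10*165 / 8008
= 1650/8008 = 75/364

75/364


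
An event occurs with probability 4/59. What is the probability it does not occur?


P(A') = 1 - P(A) = 1 - 4/59 = 55/59

55/59


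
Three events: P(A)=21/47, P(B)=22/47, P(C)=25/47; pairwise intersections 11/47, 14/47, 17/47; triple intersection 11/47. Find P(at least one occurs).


P(A∪B∪C) = P(A)+P(B)+P(C) - P(AB)-P(AC)-P(BC) + P(ABC)
= 21/47+22/47+25/47 - 11/47-14/47-17/47 + 11/47
= 37/47

37/47


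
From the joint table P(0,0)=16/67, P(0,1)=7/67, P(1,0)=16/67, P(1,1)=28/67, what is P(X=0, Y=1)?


Read from table: P(X=0, Y=1) = 7/67

7/67


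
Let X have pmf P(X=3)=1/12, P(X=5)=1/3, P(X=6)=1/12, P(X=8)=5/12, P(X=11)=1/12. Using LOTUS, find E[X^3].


E[X^3] = sum(g(x)*P(x))
= 27*1/12 + 125*1/3 + 216*1/12 + 512*5/12 + 1331*1/12
= 2317/6

2317/6


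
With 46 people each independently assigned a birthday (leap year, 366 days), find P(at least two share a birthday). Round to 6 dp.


P(all different) = prod((366-i)/366 for i=0..45) = 0.052187
P(at least one match) = 1 - 0.052187 = 0.947813

0.947813


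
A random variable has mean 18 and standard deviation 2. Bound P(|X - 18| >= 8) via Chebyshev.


k = 8/2 = 4
Chebyshev: P(|X-mu| >= k*sigma) <= 1/k^2 = 1/4^2 = 1/16

1/16


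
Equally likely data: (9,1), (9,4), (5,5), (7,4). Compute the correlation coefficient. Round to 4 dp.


Cov(X,Y) = -1.7500, Var(X) = 2.7500, Var(Y) = 2.2500
rho = Cov/(sqrt(VarX)*sqrt(VarY)) = -0.7035

-0.7035


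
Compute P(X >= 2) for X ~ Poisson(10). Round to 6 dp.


P(X>=2) = 1 - P(X<=1) = 1 - (e^(-10)*10^0/0! + e^(-10)*10^1/1!)
≈ 1 - (0.0000453999 + 0.0004539993)
= 1 - 0.0004993992 = 0.9995006008
≈ 0.999501

0.999501


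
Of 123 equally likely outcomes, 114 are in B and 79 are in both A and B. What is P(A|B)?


P(A|B) = P(A∩B)/P(B) = (79/123)/(114/123) = 79/114

79/114


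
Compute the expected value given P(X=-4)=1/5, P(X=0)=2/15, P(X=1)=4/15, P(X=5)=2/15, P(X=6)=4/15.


E[X] = sum(x * P(x))
= -4*1/5 + 0*2/15 + 1*4/15 + 5*2/15 + 6*4/15
= 26/15

26/15


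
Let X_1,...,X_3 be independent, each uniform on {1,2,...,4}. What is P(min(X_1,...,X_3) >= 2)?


P(min >= 2) = P(all X_i >= 2) = (P(X_1 >= 2))^3
= (3/4)^3 = 27/64

27/64


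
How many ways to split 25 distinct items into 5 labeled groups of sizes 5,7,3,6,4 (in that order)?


25! = 15511210043330985984000000
Denominator: 5!=120 * 7!=5040 * 3!=6 * 6!=720 * 4!=24
Coefficient = 15511210043330985984000000 / 62705664000 = 247365374256000

247365374256000


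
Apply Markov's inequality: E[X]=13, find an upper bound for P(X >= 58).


Markov: P(X >= a) <= E[X]/a
P(X >= 58) <= 13/58

13/58


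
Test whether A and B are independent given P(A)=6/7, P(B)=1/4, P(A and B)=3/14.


P(A)*P(B) = 6/7*1/4 = 3/14
P(A∩B) = 3/14, which equals P(A)P(B), so independent

Yes, A and B are independent


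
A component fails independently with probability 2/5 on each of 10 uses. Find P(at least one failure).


P(at least one) = 1 - P(none)
P(none) = (1 - 2/5)^10 = (3/5)^10 = 59049/9765625
P(at least one) = 1 - 59049/9765625 = 9706576/9765625

9706576/9765625


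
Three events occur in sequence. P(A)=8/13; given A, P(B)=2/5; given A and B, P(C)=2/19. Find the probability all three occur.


P(A∩B∩C) = P(A) * P(B|A) * P(C|A∩B)
= 8/13 * 2/5 * 2/19
= 16/65 * 2/19 = 32/1235

32/1235


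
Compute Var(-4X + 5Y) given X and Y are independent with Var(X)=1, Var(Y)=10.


Independence => Cov(X,Y)=0
Var(-4X + 5Y) = (-4)^2*Var(X) + 5^2*Var(Y)
= 16*1 + 25*10 = 266

266


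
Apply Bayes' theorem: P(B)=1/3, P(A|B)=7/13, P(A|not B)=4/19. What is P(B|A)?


P(A) = P(A|B)P(B) + P(A|B')P(B') = 7/13*1/3 + 4/19*2/3 = 79/247
P(B|A) = P(A|B)P(B)/P(A) = (7/39)/(79/247) = 133/237

133/237


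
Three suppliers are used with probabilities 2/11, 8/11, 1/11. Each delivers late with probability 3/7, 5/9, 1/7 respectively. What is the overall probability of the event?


P(A) = P(A|B1)P(B1) + P(A|B2)P(B2) + P(A|B3)P(B3)
= 3/7*2/11 + 5/9*8/11 + 1/7*1/11
= 6/77 + 40/99 + 1/77 = 49/99

49/99


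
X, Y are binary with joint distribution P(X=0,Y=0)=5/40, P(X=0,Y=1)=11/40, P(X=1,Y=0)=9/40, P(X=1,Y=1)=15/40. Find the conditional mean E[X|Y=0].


P(Y=0) = 14/40
E[X|Y=0] = (0*5 + 1*9)/14 = 9/14

9/14


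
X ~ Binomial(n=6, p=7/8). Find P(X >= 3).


P(X>=3) = P(X=3) + P(X=4) + P(X=5) + P(X=6)
= 1715/65536 + 36015/262144 + 50421/131072 + 117649/262144
= 130683/131072

130683/131072


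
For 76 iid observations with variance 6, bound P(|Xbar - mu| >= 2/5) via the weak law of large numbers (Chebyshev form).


Var(Xbar) = Var(X)/n = 6/76
Chebyshev: P(|Xbar-mu| >= 2/5) <= Var(Xbar)/(2/5)^2 = (3/38)/(4/25) = 75/152

75/152


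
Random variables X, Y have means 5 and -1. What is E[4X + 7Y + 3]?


E[4X + 7Y + 3] = 4*E[X] + 7*E[Y] + 3
= (4)*(5) + (7)*(-1) + (3)
= 20 - 7 + 3 = 16

16


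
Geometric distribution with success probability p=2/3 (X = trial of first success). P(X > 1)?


P(X > 1) = P(first 1 trials all fail) = (1-p)^1 = (1/3)^1 = 1/3

1/3


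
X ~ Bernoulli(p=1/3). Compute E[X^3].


For Bernoulli: X in {0,1}
E[X^3] = 0^3*(1-1/3) + 1^3*1/3 = 1/3

1/3


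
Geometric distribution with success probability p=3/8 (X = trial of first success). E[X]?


For geometric (trials until first success), E[X] = 1/p = 1/(3/8) = 8/3

8/3


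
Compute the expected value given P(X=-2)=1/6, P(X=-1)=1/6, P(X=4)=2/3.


E[X] = sum(x * P(x))
= -2*1/6 - 1*1/6 + 4*2/3
= 13/6

13/6


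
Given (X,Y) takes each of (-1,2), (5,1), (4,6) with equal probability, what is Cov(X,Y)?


E[X]=8/3, E[Y]=3, E[XY]=9
Cov(X,Y) = E[XY] - E[X]E[Y] = 9 - 8/3*3 = 1

1


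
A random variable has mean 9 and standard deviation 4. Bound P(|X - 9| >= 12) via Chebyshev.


k = 12/4 = 3
Chebyshev: P(|X-mu| >= k*sigma) <= 1/k^2 = 1/3^2 = 1/9

1/9


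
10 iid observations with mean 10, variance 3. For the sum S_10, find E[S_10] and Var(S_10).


E[S_n] = n*mu = 10*10 = 100
Var(S_n) = n*sigma^2 = 10*3 = 30

E[S_10]=100, Var(S_10)=30


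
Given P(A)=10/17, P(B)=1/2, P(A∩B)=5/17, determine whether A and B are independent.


P(A)*P(B) = 10/17*1/2 = 5/17
P(A∩B) = 5/17, which equals P(A)P(B), so independent

Yes, A and B are independent


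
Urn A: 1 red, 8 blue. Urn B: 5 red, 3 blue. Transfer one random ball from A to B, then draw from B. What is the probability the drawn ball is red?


P(transfer red) = 1/9; P(transfer blue) = 8/9
If red transferred: Urn II has 6 red of 9, so P(red|red moved) = 2/3
If blue transferred: Urn II has 5 red of 9, so P(red|blue moved) = 5/9
By total probability: P(red) = 1/9*2/3 + 8/9*5/9 = 46/81

46/81


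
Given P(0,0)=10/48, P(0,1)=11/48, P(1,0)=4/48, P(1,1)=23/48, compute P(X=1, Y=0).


Read from table: P(X=1, Y=0) = 4/48 = 1/12

1/12


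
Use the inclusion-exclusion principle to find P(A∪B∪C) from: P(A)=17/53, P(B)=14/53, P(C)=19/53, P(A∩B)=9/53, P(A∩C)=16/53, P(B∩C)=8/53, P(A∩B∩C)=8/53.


P(A∪B∪C) = P(A)+P(B)+P(C) - P(AB)-P(AC)-P(BC) + P(ABC)
= 17/53+14/53+19/53 - 9/53-16/53-8/53 + 8/53
= 25/53

25/53


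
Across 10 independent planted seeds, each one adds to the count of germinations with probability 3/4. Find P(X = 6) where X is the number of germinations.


P(X=6) = C(10,6) * p^6 * (1-p)^4
= 210 * 729/4096 * 1/256
= 76545/524288

76545/524288


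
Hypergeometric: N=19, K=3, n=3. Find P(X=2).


P(X=2) = C(3,2)*C(16,1) / C(19,3)
= 3*16 / 969
= 48/969 = 16/323

16/323


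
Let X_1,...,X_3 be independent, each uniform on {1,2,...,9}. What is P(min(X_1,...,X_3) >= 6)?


P(min >= 6) = P(all X_i >= 6) = (P(X_1 >= 6))^3
= (4/9)^3 = 64/729

64/729


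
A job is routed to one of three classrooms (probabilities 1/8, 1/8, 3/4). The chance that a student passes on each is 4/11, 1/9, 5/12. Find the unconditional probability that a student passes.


P(A) = P(A|B1)P(B1) + P(A|B2)P(B2) + P(A|B3)P(B3)
= 4/11*1/8 + 1/9*1/8 + 5/12*3/4
= 1/22 + 1/72 + 5/16 = 589/1584

589/1584


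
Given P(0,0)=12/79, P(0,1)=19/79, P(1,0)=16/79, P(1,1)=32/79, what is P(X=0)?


P(X=0) = P(0,0)+P(0,1) = 12/79 + 19/79 = 31/79

31/79


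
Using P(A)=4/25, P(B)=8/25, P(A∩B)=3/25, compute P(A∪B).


P(A∪B) = P(A) + P(B) - P(A∩B)
= 4/25 + 8/25 - 3/25 = 9/25

9/25


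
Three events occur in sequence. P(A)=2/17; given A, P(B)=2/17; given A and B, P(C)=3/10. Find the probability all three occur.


P(A∩B∩C) = P(A) * P(B|A) * P(C|A∩B)
= 2/17 * 2/17 * 3/10
= 4/289 * 3/10 = 6/1445

6/1445


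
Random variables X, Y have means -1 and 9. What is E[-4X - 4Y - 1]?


E[-4X - 4Y - 1] = -4*E[X] - 4*E[Y] - 1
= (-4)*(-1) + (-4)*(9) + (-1)
= 4 - 36 - 1 = -33

-33


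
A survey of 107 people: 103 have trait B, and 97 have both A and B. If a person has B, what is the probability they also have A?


P(A|B) = P(A∩B)/P(B) = (97/107)/(103/107) = 97/103

97/103


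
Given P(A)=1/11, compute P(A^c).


P(A') = 1 - P(A) = 1 - 1/11 = 10/11

10/11


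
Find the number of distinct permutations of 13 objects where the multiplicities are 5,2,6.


13! = 6227020800
Denominator: 5!=120 * 2!=2 * 6!=720
Coefficient = 6227020800 / 172800 = 36036

36036


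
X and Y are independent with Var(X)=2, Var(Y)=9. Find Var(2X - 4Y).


Independence => Cov(X,Y)=0
Var(2X - 4Y) = 2^2*Var(X) + (-4)^2*Var(Y)
= 4*2 + 16*9 = 152

152


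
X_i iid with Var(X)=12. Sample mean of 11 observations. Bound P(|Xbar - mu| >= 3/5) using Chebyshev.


Var(Xbar) = Var(X)/n = 12/11
Chebyshev: P(|Xbar-mu| >= 3/5) <= Var(Xbar)/(3/5)^2 = (12/11)/(9/25) = 100/33
Bound exceeds 1, so trivial bound: 1

1


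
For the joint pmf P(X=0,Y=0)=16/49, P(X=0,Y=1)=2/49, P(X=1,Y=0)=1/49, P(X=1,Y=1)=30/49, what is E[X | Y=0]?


P(Y=0) = 17/49
E[X|Y=0] = (0*16 + 1*1)/17 = 1/17

1/17


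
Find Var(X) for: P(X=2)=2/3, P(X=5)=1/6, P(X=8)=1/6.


E[X] = 7/2, E[X^2] = 35/2
Var(X) = E[X^2] - (E[X])^2 = 35/2 - (7/2)^2 = 21/4

21/4


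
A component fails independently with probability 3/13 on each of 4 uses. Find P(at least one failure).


P(at least one) = 1 - P(none)
P(none) = (1 - 3/13)^4 = (10/13)^4 = 10000/28561
P(at least one) = 1 - 10000/28561 = 18561/28561

18561/28561


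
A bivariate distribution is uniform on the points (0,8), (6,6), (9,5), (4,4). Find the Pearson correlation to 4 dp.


Cov(X,Y) = -3.0625, Var(X) = 10.6875, Var(Y) = 2.1875
rho = Cov/(sqrt(VarX)*sqrt(VarY)) = -0.6334

-0.6334


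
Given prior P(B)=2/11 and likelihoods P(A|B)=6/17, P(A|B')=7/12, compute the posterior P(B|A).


P(A) = P(A|B)P(B) + P(A|B')P(B') = 6/17*2/11 + 7/12*9/11 = 405/748
P(B|A) = P(A|B)P(B)/P(A) = (12/187)/(405/748) = 16/135

16/135


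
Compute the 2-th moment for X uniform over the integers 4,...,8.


E[X^2] = (1/5) * sum(x^2 for x=4..8)
= 190/5 = 38

38


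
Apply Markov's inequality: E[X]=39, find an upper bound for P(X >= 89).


Markov: P(X >= a) <= E[X]/a
P(X >= 89) <= 39/89

39/89


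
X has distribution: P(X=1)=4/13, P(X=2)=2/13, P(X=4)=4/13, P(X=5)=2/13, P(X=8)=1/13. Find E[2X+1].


E[2X+1] = sum(g(x)*P(x))
= 3*4/13 + 5*2/13 + 9*4/13 + 11*2/13 + 17*1/13
= 97/13

97/13


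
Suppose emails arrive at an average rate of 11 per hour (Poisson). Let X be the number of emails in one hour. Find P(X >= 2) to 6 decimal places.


P(X>=2) = 1 - P(X<=1) = 1 - (e^(-11)*11^0/0! + e^(-11)*11^1/1!)
≈ 1 - (0.0000167017 + 0.0001837187)
= 1 - 0.0002004204 = 0.9997995796
≈ 0.999800

0.999800


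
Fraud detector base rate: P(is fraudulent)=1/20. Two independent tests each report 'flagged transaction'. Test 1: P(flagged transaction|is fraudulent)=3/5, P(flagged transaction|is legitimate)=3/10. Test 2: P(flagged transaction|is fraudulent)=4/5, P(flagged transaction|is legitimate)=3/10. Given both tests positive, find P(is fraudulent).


After test 1: P(+) = 3/5*1/20 + 3/10*19/20 = 63/200
P(B|+) = (3/100)/(63/200) = 2/21
After test 2 (use post1 as new prior): P(+) = 4/5*2/21 + 3/10*19/21 = 73/210
P(B|+,+) = (8/105)/(73/210) = 16/73

16/73


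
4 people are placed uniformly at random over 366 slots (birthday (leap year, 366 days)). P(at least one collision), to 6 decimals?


P(all different) = prod((366-i)/366 for i=0..3) = 0.983689
P(at least one match) = 1 - 0.983689 = 0.016311

0.016311


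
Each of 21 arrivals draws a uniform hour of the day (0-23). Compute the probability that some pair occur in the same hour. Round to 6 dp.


P(all different) = prod((24-i)/24 for i=0..20) = 0.000001
P(at least one match) = 1 - 0.000001 = 0.999999

0.999999


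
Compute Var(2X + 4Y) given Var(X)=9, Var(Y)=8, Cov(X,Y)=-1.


Var(2X + 4Y) = 2^2*Var(X) + 4^2*Var(Y) + 2*2*4*Cov(X,Y)
= 4*9 + 16*8 + 16*(-1)
= 36 + 128 - 16 = 148

148


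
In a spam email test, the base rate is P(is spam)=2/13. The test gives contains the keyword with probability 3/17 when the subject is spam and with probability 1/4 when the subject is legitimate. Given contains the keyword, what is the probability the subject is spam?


P(A) = P(A|B)P(B) + P(A|B')P(B') = 3/17*2/13 + 1/4*11/13 = 211/884
P(B|A) = P(A|B)P(B)/P(A) = (6/221)/(211/884) = 24/211

24/211


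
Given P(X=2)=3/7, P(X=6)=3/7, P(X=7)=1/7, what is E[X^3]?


E[X^3] = sum(g(x)*P(x))
= 8*3/7 + 216*3/7 + 343*1/7
= 145

145


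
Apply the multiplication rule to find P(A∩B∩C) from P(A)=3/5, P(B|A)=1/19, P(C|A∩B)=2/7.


P(A∩B∩C) = P(A) * P(B|A) * P(C|A∩B)
= 3/5 * 1/19 * 2/7
= 3/95 * 2/7 = 6/665

6/665


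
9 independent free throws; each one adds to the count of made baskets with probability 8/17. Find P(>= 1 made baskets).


P(at least one) = 1 - P(none)
P(none) = (1 - 8/17)^9 = (9/17)^9 = 387420489/118587876497
P(at least one) = 1 - 387420489/118587876497 = 118200456008/118587876497

118200456008/118587876497


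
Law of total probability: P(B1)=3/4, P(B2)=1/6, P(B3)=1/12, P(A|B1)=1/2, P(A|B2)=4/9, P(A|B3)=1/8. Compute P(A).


P(A) = P(A|B1)P(B1) + P(A|B2)P(B2) + P(A|B3)P(B3)
= 1/2*3/4 + 4/9*1/6 + 1/8*1/12
= 3/8 + 2/27 + 1/96 = 397/864

397/864


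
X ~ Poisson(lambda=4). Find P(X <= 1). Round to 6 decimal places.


P(X<=1) = e^(-4)*4^0/0! + e^(-4)*4^1/1!
≈ 0.0183156389 + 0.0732625556
= 0.0915781945
≈ 0.091578

0.091578


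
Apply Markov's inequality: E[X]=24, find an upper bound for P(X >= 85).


Markov: P(X >= a) <= E[X]/a
P(X >= 85) <= 24/85

24/85


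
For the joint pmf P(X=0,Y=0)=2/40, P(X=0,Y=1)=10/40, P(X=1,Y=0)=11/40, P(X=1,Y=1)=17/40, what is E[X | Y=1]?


P(Y=1) = 27/40
E[X|Y=1] = (0*10 + 1*17)/27 = 17/27

17/27


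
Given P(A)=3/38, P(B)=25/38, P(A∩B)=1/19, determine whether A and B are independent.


P(A)*P(B) = 3/38*25/38 = 75/1444
P(A∩B) = 1/19 != 75/1444, so not independent

No, A and B are not independent


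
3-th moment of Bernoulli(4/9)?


For Bernoulli: X in {0,1}
E[X^3] = 0^3*(1-4/9) + 1^3*4/9 = 4/9

4/9


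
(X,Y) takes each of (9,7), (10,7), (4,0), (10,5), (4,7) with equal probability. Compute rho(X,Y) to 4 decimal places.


Cov(X,Y) = 3.7200, Var(X) = 7.8400, Var(Y) = 7.3600
rho = Cov/(sqrt(VarX)*sqrt(VarY)) = 0.4897

0.4897


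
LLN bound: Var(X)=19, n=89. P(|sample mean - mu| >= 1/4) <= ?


Var(Xbar) = Var(X)/n = 19/89
Chebyshev: P(|Xbar-mu| >= 1/4) <= Var(Xbar)/(1/4)^2 = (19/89)/(1/16) = 304/89
Bound exceeds 1, so trivial bound: 1

1


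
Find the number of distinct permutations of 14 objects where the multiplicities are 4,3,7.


14! = 87178291200
Denominator: 4!=24 * 3!=6 * 7!=5040
Coefficient = 87178291200 / 725760 = 120120

120120


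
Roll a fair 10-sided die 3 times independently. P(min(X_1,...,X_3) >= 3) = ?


P(min >= 3) = P(all X_i >= 3) = (P(X_1 >= 3))^3
= (8/10)^3 = (4/5)^3 = 64/125

64/125


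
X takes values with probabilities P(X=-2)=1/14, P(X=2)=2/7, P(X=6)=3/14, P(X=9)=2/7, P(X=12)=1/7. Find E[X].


E[X] = sum(x * P(x))
= -2*1/14 + 2*2/7 + 6*3/14 + 9*2/7 + 12*1/7
= 6

6


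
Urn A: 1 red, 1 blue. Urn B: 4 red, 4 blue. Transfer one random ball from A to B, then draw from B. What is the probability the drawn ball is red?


P(transfer red) = 1/2; P(transfer blue) = 1/2
If red transferred: Urn II has 5 red of 9, so P(red|red moved) = 5/9
If blue transferred: Urn II has 4 red of 9, so P(red|blue moved) = 4/9
By total probability: P(red) = 1/2*5/9 + 1/2*4/9 = 1/2

1/2


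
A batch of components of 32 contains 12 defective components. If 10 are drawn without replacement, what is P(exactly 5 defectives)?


P(X=5) = C(12,5)*C(20,5) / C(32,10)
= 792*15504 / 64512240
= 12279168/64512240 = 255816/1344005

255816/1344005


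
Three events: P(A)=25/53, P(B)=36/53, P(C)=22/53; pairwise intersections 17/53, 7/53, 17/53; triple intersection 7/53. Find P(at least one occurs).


P(A∪B∪C) = P(A)+P(B)+P(C) - P(AB)-P(AC)-P(BC) + P(ABC)
= 25/53+36/53+22/53 - 17/53-7/53-17/53 + 7/53
= 49/53

49/53


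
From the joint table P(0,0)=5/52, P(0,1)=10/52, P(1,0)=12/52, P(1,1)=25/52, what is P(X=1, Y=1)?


Read from table: P(X=1, Y=1) = 25/52

25/52


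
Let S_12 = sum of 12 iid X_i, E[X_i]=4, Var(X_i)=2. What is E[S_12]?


E[S_n] = n*E[X_1] = 12*4 = 48

48


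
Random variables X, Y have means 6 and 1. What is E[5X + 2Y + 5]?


E[5X + 2Y + 5] = 5*E[X] + 2*E[Y] + 5
= (5)*(6) + (2)*(1) + (5)
= 30 + 2 + 5 = 37

37


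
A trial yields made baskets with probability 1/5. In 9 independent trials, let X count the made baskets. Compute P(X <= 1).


P(X<=1) = P(X=0) + P(X=1)
= 262144/1953125 + 589824/1953125
= 851968/1953125

851968/1953125


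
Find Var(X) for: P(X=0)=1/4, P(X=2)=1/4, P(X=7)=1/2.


E[X] = 4, E[X^2] = 51/2
Var(X) = E[X^2] - (E[X])^2 = 51/2 - (4)^2 = 19/2

19/2


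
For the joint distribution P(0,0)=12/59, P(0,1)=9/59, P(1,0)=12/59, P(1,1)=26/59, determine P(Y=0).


P(Y=0) = P(0,0)+P(1,0) = 12/59 + 12/59 = 24/59

24/59


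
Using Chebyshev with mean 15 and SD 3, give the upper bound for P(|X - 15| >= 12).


k = 12/3 = 4
Chebyshev: P(|X-mu| >= k*sigma) <= 1/k^2 = 1/4^2 = 1/16

1/16


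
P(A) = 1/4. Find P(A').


P(A') = 1 - P(A) = 1 - 1/4 = 3/4

3/4


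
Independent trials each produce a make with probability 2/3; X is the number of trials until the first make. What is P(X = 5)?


P(X=5) = (1-p)^4 * p = (1/3)^4 * 2/3
= 1/81 * 2/3 = 2/243

2/243


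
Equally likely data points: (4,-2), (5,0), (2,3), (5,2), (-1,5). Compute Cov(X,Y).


E[X]=3, E[Y]=8/5, E[XY]=3/5
Cov(X,Y) = E[XY] - E[X]E[Y] = 3/5 - 3*8/5 = -21/5

-21/5


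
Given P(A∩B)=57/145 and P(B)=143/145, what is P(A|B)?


P(A|B) = P(A∩B)/P(B) = (57/145)/(143/145) = 57/143

57/143


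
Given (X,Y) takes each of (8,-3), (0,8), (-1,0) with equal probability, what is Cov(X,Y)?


E[X]=7/3, E[Y]=5/3, E[XY]=-8
Cov(X,Y) = E[XY] - E[X]E[Y] = -8 - 7/3*5/3 = -107/9

-107/9


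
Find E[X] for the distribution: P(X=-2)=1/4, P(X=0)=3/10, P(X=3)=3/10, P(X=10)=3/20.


E[X] = sum(x * P(x))
= -2*1/4 + 0*3/10 + 3*3/10 + 10*3/20
= 19/10

19/10


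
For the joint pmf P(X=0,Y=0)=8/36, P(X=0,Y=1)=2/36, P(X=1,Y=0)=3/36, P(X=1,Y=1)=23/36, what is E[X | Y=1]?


P(Y=1) = 25/36
E[X|Y=1] = (0*2 + 1*23)/25 = 23/25

23/25


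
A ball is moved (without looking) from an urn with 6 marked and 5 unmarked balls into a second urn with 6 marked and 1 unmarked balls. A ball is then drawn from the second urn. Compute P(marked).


P(transfer marked) = 6/11; P(transfer unmarked) = 5/11
If marked transferred: Urn II has 7 marked of 8, so P(marked|marked moved) = 7/8
If unmarked transferred: Urn II has 6 marked of 8, so P(marked|unmarked moved) = 3/4
By total probability: P(marked) = 6/11*7/8 + 5/11*3/4 = 9/11

9/11


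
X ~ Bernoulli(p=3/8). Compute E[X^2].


For Bernoulli: X in {0,1}
E[X^2] = 0^2*(1-3/8) + 1^2*3/8 = 3/8

3/8


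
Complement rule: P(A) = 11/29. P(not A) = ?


P(A') = 1 - P(A) = 1 - 11/29 = 18/29

18/29


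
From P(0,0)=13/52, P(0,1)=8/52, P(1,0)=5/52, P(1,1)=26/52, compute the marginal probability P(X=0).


P(X=0) = P(0,0)+P(0,1) = 13/52 + 8/52 = 21/52

21/52


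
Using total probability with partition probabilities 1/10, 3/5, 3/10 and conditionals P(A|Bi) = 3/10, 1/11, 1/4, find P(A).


P(A) = P(A|B1)P(B1) + P(A|B2)P(B2) + P(A|B3)P(B3)
= 3/10*1/10 + 1/11*3/5 + 1/4*3/10
= 3/100 + 3/55 + 3/40 = 351/2200

351/2200


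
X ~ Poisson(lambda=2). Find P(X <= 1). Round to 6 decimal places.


P(X<=1) = e^(-2)*2^0/0! + e^(-2)*2^1/1!
≈ 0.1353352832 + 0.2706705665
= 0.4060058497
≈ 0.406006

0.406006


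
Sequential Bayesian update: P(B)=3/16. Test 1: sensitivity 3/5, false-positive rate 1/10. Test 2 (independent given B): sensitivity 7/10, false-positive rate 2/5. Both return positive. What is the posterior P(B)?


After test 1: P(+) = 3/5*3/16 + 1/10*13/16 = 31/160
P(B|+) = (9/80)/(31/160) = 18/31
After test 2 (use post1 as new prior): P(+) = 7/10*18/31 + 2/5*13/31 = 89/155
P(B|+,+) = (63/155)/(89/155) = 63/89

63/89


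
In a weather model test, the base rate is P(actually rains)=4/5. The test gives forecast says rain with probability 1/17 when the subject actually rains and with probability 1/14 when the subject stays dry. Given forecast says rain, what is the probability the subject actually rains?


P(A) = P(A|B)P(B) + P(A|B')P(B') = 1/17*4/5 + 1/14*1/5 = 73/1190
P(B|A) = P(A|B)P(B)/P(A) = (4/85)/(73/1190) = 56/73

56/73


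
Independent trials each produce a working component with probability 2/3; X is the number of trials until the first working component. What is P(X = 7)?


P(X=7) = (1-p)^6 * p = (1/3)^6 * 2/3
= 1/729 * 2/3 = 2/2187

2/2187


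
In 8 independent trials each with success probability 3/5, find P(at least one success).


P(at least one) = 1 - P(none)
P(none) = (1 - 3/5)^8 = (2/5)^8 = 256/390625
P(at least one) = 1 - 256/390625 = 390369/390625

390369/390625


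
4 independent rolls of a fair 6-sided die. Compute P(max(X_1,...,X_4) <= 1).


P(max <= 1) = P(all X_i <= 1) = (P(X_1 <= 1))^4
= (1/6)^4 = 1/1296

1/1296


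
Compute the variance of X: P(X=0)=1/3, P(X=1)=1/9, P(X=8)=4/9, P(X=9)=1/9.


E[X] = 14/3, E[X^2] = 338/9
Var(X) = E[X^2] - (E[X])^2 = 338/9 - (14/3)^2 = 142/9

142/9


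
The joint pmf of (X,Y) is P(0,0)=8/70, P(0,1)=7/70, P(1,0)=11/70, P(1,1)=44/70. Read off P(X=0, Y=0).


Read from table: P(X=0, Y=0) = 8/70 = 4/35

4/35


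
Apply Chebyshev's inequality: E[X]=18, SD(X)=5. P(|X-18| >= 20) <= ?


k = 20/5 = 4
Chebyshev: P(|X-mu| >= k*sigma) <= 1/k^2 = 1/4^2 = 1/16

1/16


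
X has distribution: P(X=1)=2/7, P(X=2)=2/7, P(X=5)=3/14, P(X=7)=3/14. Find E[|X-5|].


E[|X-5|] = sum(g(x)*P(x))
= 4*2/7 + 3*2/7 + 0*3/14 + 2*3/14
= 17/7

17/7


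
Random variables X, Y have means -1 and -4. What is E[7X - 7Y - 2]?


E[7X - 7Y - 2] = 7*E[X] - 7*E[Y] - 2
= (7)*(-1) + (-7)*(-4) + (-2)
= -7 + 28 - 2 = 19

19


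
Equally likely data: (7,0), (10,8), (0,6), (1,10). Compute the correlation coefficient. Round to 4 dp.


Cov(X,Y) = -4.5000, Var(X) = 17.2500, Var(Y) = 14.0000
rho = Cov/(sqrt(VarX)*sqrt(VarY)) = -0.2896

-0.2896


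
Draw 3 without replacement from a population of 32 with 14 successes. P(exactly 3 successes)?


P(X=3) = C(14,3)*C(18,0) / C(32,3)
= 364*1 / 4960
= 364/4960 = 91/1240

91/1240


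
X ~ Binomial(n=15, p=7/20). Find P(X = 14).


P(X=14) = C(15,14) * p^14 * (1-p)^1
= 15 * 678223072849/1638400000000000000 * 13/20
= 26450699841111/6553600000000000000

26450699841111/6553600000000000000


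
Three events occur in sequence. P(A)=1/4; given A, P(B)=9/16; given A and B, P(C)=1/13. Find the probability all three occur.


P(A∩B∩C) = P(A) * P(B|A) * P(C|A∩B)
= 1/4 * 9/16 * 1/13
= 9/64 * 1/13 = 9/832

9/832


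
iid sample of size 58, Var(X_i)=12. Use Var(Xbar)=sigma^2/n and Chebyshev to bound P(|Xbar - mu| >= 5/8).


Var(Xbar) = Var(X)/n = 12/58
Chebyshev: P(|Xbar-mu| >= 5/8) <= Var(Xbar)/(5/8)^2 = (6/29)/(25/64) = 384/725

384/725


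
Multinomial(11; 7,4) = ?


11! = 39916800
Denominator: 7!=5040 * 4!=24
Coefficient = 39916800 / 120960 = 330

330


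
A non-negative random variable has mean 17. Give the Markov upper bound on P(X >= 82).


Markov: P(X >= a) <= E[X]/a
P(X >= 82) <= 17/82

17/82


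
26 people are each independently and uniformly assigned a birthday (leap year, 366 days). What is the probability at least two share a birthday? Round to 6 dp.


P(all different) = prod((366-i)/366 for i=0..25) = 0.402786
P(at least one match) = 1 - 0.402786 = 0.597214

0.597214


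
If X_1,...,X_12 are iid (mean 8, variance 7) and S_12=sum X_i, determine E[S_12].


E[S_n] = n*E[X_1] = 12*8 = 96

96


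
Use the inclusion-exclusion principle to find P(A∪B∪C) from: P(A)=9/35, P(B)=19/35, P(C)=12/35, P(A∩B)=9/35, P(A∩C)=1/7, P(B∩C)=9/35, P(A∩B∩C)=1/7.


P(A∪B∪C) = P(A)+P(B)+P(C) - P(AB)-P(AC)-P(BC) + P(ABC)
= 9/35+19/35+12/35 - 9/35-1/7-9/35 + 1/7
= 22/35

22/35


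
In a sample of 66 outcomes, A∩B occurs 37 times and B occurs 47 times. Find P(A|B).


P(A|B) = P(A∩B)/P(B) = (37/66)/(47/66) = 37/47

37/47


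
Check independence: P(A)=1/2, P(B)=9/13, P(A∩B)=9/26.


P(A)*P(B) = 1/2*9/13 = 9/26
P(A∩B) = 9/26, which equals P(A)P(B), so independent

Yes, A and B are independent


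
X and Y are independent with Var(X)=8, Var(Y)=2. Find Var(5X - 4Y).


Independence => Cov(X,Y)=0
Var(5X - 4Y) = 5^2*Var(X) + (-4)^2*Var(Y)
= 25*8 + 16*2 = 232

232


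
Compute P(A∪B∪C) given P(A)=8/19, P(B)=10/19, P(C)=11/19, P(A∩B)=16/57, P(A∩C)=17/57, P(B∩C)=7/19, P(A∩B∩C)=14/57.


P(A∪B∪C) = P(A)+P(B)+P(C) - P(AB)-P(AC)-P(BC) + P(ABC)
= 8/19+10/19+11/19 - 16/57-17/57-7/19 + 14/57
= 47/57

47/57


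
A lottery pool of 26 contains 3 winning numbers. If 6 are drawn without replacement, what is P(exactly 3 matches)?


P(X=3) = C(3,3)*C(23,3) / C(26,6)
= 1*1771 / 230230
= 1771/230230 = 1/130

1/130


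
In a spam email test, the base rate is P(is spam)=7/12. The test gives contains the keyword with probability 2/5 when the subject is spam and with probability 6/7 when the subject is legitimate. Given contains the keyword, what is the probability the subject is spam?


P(A) = P(A|B)P(B) + P(A|B')P(B') = 2/5*7/12 + 6/7*5/12 = 62/105
P(B|A) = P(A|B)P(B)/P(A) = (7/30)/(62/105) = 49/124

49/124


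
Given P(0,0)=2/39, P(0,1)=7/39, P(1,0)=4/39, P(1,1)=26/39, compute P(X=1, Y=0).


Read from table: P(X=1, Y=0) = 4/39

4/39


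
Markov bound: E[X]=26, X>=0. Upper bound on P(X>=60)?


Markov: P(X >= a) <= E[X]/a
P(X >= 60) <= 26/60 = 13/30

13/30


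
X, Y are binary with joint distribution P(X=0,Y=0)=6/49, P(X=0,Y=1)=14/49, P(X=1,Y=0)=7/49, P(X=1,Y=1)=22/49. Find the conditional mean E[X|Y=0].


P(Y=0) = 13/49
E[X|Y=0] = (0*6 + 1*7)/13 = 7/13

7/13


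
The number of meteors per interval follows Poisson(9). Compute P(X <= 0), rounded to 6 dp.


P(X<=0) = e^(-9)*9^0/0!
≈ 0.0001234098
≈ 0.000123

0.000123


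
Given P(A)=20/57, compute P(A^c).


P(A') = 1 - P(A) = 1 - 20/57 = 37/57

37/57


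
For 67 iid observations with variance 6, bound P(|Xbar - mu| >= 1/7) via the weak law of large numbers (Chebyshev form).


Var(Xbar) = Var(X)/n = 6/67
Chebyshev: P(|Xbar-mu| >= 1/7) <= Var(Xbar)/(1/7)^2 = (6/67)/(1/49) = 294/67
Bound exceeds 1, so trivial bound: 1

1


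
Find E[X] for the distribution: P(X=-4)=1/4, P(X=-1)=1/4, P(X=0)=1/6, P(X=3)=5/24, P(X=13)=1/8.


E[X] = sum(x * P(x))
= -4*1/4 - 1*1/4 + 0*1/6 + 3*5/24 + 13*1/8
= 1

1


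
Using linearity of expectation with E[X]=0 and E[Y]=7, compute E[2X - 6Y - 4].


E[2X - 6Y - 4] = 2*E[X] - 6*E[Y] - 4
= (2)*(0) + (-6)*(7) + (-4)
= 0 - 42 - 4 = -46

-46


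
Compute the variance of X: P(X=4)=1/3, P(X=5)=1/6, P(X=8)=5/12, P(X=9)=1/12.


E[X] = 25/4, E[X^2] = 515/12
Var(X) = E[X^2] - (E[X])^2 = 515/12 - (25/4)^2 = 185/48

185/48


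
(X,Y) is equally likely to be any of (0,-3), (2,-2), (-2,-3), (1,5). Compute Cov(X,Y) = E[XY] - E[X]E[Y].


E[X]=1/4, E[Y]=-3/4, E[XY]=7/4
Cov(X,Y) = E[XY] - E[X]E[Y] = 7/4 - 1/4*-3/4 = 31/16

31/16


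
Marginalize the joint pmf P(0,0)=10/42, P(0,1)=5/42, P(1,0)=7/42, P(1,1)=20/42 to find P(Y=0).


P(Y=0) = P(0,0)+P(1,0) = 10/42 + 7/42 = 17/42

17/42


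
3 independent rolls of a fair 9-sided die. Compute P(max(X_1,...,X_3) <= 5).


P(max <= 5) = P(all X_i <= 5) = (P(X_1 <= 5))^3
= (5/9)^3 = 125/729

125/729


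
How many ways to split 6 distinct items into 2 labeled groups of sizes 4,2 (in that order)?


6! = 720
Denominator: 4!=24 * 2!=2
Coefficient = 720 / 48 = 15

15


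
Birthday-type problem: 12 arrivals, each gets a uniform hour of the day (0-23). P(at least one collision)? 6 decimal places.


P(all different) = prod((24-i)/24 for i=0..11) = 0.035468
P(at least one match) = 1 - 0.035468 = 0.964532

0.964532


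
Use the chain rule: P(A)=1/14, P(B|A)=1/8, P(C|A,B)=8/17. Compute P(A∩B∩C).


P(A∩B∩C) = P(A) * P(B|A) * P(C|A∩B)
= 1/14 * 1/8 * 8/17
= 1/112 * 8/17 = 1/238

1/238


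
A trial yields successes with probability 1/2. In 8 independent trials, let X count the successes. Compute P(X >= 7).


P(X>=7) = P(X=7) + P(X=8)
= 1/32 + 1/256
= 9/256

9/256


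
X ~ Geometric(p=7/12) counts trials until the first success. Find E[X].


For geometric (trials until first success), E[X] = 1/p = 1/(7/12) = 12/7

12/7


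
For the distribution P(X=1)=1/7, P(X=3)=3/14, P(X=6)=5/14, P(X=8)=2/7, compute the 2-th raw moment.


E[X^2] = sum(x^2 * P(x))
= 1*1/7 + 9*3/14 + 36*5/14 + 64*2/7
= 465/14

465/14


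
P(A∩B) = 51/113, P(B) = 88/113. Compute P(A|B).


P(A|B) = P(A∩B)/P(B) = (51/113)/(88/113) = 51/88

51/88


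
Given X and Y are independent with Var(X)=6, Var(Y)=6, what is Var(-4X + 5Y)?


Independence => Cov(X,Y)=0
Var(-4X + 5Y) = (-4)^2*Var(X) + 5^2*Var(Y)
= 16*6 + 25*6 = 246

246


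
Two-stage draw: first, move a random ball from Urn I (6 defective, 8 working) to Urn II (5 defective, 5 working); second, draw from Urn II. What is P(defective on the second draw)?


P(transfer defective) = 6/14 = 3/7; P(transfer working) = 4/7
If defective transferred: Urn II has 6 defective of 11, so P(defective|defective moved) = 6/11
If working transferred: Urn II has 5 defective of 11, so P(defective|working moved) = 5/11
By total probability: P(defective) = 3/7*6/11 + 4/7*5/11 = 38/77

38/77


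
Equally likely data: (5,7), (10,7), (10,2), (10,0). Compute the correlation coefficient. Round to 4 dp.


Cov(X,Y) = -3.7500, Var(X) = 4.6875, Var(Y) = 9.5000
rho = Cov/(sqrt(VarX)*sqrt(VarY)) = -0.5620

-0.5620


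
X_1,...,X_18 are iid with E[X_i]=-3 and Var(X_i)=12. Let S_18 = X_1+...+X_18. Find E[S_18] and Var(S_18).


E[S_n] = n*mu = 18*-3 = -54
Var(S_n) = n*sigma^2 = 18*12 = 216

E[S_18]=-54, Var(S_18)=216


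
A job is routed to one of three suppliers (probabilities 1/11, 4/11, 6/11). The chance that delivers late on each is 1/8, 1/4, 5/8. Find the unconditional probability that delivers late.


P(A) = P(A|B1)P(B1) + P(A|B2)P(B2) + P(A|B3)P(B3)
= 1/8*1/11 + 1/4*4/11 + 5/8*6/11
= 1/88 + 1/11 + 15/44 = 39/88

39/88


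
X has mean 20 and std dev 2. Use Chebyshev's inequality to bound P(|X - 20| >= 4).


k = 4/2 = 2
Chebyshev: P(|X-mu| >= k*sigma) <= 1/k^2 = 1/2^2 = 1/4

1/4


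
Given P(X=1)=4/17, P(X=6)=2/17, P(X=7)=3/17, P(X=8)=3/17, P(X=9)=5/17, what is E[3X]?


E[3X] = sum(g(x)*P(x))
= 3*4/17 + 18*2/17 + 21*3/17 + 24*3/17 + 27*5/17
= 318/17

318/17


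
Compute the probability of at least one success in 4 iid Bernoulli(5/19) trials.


P(at least one) = 1 - P(none)
P(none) = (1 - 5/19)^4 = (14/19)^4 = 38416/130321
P(at least one) = 1 - 38416/130321 = 91905/130321

91905/130321


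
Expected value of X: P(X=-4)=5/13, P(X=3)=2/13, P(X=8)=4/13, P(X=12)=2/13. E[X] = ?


E[X] = sum(x * P(x))
= -4*5/13 + 3*2/13 + 8*4/13 + 12*2/13
= 42/13

42/13


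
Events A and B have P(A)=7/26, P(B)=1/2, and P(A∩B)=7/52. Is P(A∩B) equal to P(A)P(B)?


P(A)*P(B) = 7/26*1/2 = 7/52
P(A∩B) = 7/52, which equals P(A)P(B), so independent

Yes, A and B are independent
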